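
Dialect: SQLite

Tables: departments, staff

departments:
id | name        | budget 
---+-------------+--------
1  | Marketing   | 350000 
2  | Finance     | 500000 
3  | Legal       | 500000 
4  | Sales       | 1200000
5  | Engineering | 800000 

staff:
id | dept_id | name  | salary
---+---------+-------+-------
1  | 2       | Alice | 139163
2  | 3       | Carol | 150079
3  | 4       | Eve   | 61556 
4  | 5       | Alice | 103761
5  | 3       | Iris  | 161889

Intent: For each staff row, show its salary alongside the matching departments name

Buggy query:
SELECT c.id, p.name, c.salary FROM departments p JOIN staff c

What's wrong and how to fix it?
Bug: JOIN with no ON clause produces a cartesian product; every staff row pairs with every departments row

Fix: Add ON c.dept_id = p.id to the JOIN

Corrected query:
SELECT c.id, p.name, c.salary FROM departments p JOIN staff c ON c.dept_id = p.id

Result:
id | name        | salary
---+-------------+-------
1  | Finance     | 139163
2  | Legal       | 150079
3  | Sales       | 61556 
4  | Engineering | 103761
5  | Legal       | 161889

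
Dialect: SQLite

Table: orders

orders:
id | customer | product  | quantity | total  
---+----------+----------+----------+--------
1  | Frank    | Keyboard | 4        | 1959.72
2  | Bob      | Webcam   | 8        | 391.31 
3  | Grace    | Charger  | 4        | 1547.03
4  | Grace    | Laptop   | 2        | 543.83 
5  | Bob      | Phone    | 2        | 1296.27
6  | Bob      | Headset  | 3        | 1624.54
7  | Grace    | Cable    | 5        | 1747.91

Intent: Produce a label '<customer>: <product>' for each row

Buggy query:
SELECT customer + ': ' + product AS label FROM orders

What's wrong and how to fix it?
Bug: '+' is numeric addition; on text columns SQLite converts them to 0 instead of concatenating

Fix: Use the || operator for string concatenation

Corrected query:
SELECT customer || ': ' || product AS label FROM orders

Result:
label          
---------------
Frank: Keyboard
Bob: Webcam    
Grace: Charger 
Grace: Laptop  
Bob: Phone     
Bob: Headset   
Grace: Cable   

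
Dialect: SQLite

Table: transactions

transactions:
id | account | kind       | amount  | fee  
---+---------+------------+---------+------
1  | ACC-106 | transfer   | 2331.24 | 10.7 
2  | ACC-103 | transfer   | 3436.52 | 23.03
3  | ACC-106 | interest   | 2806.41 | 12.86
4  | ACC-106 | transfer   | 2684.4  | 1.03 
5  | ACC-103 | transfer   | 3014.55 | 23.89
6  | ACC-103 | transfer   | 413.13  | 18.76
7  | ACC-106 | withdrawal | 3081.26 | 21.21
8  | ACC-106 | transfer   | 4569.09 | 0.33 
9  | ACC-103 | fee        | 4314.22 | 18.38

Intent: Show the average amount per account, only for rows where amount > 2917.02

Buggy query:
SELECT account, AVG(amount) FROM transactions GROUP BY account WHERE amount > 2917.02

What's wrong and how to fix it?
Bug: Row-level WHERE must come before GROUP BY in the clause order

Fix: Move the WHERE clause before GROUP BY

Corrected query:
SELECT account, AVG(amount) FROM transactions WHERE amount > 2917.02 GROUP BY account

Result:
account | AVG(amount)
--------+------------
ACC-103 | 3588.43    
ACC-106 | 3825.175   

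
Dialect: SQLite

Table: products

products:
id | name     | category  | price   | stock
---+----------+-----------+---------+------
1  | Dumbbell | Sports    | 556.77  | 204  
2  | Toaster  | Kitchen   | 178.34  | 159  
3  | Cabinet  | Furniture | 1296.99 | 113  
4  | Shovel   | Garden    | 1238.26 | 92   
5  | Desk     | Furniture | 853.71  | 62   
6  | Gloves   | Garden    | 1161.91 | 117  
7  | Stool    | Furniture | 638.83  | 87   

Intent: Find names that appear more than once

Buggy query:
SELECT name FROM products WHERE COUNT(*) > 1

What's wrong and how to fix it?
Bug: COUNT(*) is an aggregate and cannot be used in WHERE

Fix: GROUP BY name, then filter groups with HAVING COUNT(*) > 1

Corrected query:
SELECT name FROM products GROUP BY name HAVING COUNT(*) > 1

Result:
(no rows)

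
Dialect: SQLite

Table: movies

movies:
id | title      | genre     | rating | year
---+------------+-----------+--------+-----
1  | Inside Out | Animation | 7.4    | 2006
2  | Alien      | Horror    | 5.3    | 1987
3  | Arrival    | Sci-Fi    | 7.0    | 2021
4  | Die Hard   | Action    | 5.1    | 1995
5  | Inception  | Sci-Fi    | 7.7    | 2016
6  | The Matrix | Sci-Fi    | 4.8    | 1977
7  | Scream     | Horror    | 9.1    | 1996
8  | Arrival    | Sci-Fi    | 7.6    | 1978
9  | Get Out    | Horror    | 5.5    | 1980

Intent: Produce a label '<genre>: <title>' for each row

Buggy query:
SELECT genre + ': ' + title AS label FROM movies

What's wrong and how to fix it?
Bug: SQLite uses || for string concatenation; + coerces text to numbers (yielding 0)

Fix: Use the || operator for string concatenation

Corrected query:
SELECT genre || ': ' || title AS label FROM movies

Result:
label                
---------------------
Animation: Inside Out
Horror: Alien        
Sci-Fi: Arrival      
Action: Die Hard     
Sci-Fi: Inception    
Sci-Fi: The Matrix   
Horror: Scream       
Sci-Fi: Arrival      
Horror: Get Out      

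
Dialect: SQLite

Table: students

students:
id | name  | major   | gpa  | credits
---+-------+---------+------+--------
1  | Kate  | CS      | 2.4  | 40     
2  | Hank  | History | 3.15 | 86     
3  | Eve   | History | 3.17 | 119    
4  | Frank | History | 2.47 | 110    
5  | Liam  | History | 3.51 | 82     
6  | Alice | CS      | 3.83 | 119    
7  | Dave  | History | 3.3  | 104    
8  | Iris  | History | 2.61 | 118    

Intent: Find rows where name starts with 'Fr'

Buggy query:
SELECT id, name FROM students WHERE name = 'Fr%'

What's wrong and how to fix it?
Bug: '=' compares the literal string including the % character; pattern matching needs LIKE

Fix: Replace '=' with LIKE so 'Fr%' is treated as a pattern

Corrected query:
SELECT id, name FROM students WHERE name LIKE 'Fr%'

Result:
id | name 
---+------
4  | Frank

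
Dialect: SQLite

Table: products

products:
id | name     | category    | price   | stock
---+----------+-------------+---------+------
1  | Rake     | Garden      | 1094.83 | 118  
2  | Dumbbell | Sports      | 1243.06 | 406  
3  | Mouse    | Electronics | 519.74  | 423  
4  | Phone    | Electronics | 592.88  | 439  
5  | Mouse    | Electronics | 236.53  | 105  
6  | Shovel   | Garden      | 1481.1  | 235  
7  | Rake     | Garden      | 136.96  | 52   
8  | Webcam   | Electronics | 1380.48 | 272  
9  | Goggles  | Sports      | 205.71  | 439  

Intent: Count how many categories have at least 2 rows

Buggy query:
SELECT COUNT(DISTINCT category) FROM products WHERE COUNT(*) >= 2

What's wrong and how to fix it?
Bug: COUNT(*) cannot appear in WHERE; the per-group count doesn't exist yet

Fix: Group first with HAVING COUNT(*) >= 2, then COUNT the resulting groups

Corrected query:
SELECT COUNT(*) FROM (SELECT category FROM products GROUP BY category HAVING COUNT(*) >= 2)

Result:
COUNT(*)
--------
3       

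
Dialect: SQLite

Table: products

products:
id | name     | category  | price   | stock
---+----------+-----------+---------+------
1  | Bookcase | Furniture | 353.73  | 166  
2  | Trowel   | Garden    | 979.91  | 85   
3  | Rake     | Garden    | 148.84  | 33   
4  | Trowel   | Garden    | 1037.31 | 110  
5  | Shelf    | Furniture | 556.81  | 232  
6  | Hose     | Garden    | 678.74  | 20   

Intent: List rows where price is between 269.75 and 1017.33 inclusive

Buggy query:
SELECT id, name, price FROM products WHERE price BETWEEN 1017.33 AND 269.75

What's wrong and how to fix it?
Bug: The bounds are reversed; BETWEEN a AND b requires a <= b to match anything

Fix: Swap the bounds so the smaller value comes first

Corrected query:
SELECT id, name, price FROM products WHERE price BETWEEN 269.75 AND 1017.33

Result:
id | name     | price 
---+----------+-------
1  | Bookcase | 353.73
2  | Trowel   | 979.91
5  | Shelf    | 556.81
6  | Hose     | 678.74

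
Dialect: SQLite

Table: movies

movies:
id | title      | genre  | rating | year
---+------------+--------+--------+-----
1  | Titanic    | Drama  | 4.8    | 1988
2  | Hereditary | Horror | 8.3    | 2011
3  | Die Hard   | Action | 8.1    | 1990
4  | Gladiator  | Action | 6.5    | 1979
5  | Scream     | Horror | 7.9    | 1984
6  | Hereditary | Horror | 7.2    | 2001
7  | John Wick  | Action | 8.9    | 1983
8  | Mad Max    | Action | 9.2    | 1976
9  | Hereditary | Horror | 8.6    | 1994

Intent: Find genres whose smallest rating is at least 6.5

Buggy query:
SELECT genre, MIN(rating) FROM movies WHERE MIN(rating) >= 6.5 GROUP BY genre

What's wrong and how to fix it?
Bug: Aggregates like MIN are computed per group after WHERE runs

Fix: Replace WHERE with HAVING after the GROUP BY

Corrected query:
SELECT genre, MIN(rating) FROM movies GROUP BY genre HAVING MIN(rating) >= 6.5

Result:
genre  | MIN(rating)
-------+------------
Action | 6.5        
Horror | 7.2        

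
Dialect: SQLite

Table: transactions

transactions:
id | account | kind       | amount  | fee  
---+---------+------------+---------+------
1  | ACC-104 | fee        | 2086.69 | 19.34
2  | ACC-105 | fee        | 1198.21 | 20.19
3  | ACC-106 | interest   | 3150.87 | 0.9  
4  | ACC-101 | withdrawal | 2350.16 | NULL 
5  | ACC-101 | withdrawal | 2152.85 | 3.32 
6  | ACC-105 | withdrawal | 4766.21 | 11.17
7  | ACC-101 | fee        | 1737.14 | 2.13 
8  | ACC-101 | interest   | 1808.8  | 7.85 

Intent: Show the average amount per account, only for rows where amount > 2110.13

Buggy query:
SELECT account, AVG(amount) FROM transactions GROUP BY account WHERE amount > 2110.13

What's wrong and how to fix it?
Bug: Row-level WHERE must come before GROUP BY in the clause order

Fix: Place WHERE between FROM and GROUP BY

Corrected query:
SELECT account, AVG(amount) FROM transactions WHERE amount > 2110.13 GROUP BY account

Result:
account | AVG(amount)
--------+------------
ACC-101 | 2251.505   
ACC-105 | 4766.21    
ACC-106 | 3150.87    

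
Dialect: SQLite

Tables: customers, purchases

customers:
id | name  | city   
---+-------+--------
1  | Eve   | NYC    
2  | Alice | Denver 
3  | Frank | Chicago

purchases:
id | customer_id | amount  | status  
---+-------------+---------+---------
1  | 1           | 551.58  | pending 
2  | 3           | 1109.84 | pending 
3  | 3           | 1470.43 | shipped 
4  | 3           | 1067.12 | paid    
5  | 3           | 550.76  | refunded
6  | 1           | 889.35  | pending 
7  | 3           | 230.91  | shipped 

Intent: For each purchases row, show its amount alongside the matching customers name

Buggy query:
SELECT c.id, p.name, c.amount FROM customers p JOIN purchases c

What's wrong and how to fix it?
Bug: Missing join condition: each purchases row is matched to all customers rows instead of just its own

Fix: Add ON c.customer_id = p.id to the JOIN

Corrected query:
SELECT c.id, p.name, c.amount FROM customers p JOIN purchases c ON c.customer_id = p.id

Result:
id | name  | amount 
---+-------+--------
1  | Eve   | 551.58 
2  | Frank | 1109.84
3  | Frank | 1470.43
4  | Frank | 1067.12
5  | Frank | 550.76 
6  | Eve   | 889.35 
7  | Frank | 230.91 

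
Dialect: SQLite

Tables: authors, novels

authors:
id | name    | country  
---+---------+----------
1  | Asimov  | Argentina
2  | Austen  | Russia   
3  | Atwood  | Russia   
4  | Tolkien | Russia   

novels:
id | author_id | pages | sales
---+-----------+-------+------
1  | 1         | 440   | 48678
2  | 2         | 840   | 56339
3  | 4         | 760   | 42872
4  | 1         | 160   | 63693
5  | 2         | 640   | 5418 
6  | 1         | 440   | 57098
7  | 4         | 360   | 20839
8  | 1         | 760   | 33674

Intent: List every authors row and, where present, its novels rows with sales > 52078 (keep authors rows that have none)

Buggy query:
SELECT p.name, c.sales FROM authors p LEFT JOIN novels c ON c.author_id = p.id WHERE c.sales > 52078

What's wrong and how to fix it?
Bug: A WHERE condition on the right-hand table after LEFT JOIN drops unmatched parents

Fix: Move the right-table condition into the ON clause so unmatched parents are kept

Corrected query:
SELECT p.name, c.sales FROM authors p LEFT JOIN novels c ON c.author_id = p.id AND c.sales > 52078

Result:
name    | sales
--------+------
Asimov  | 57098
Asimov  | 63693
Austen  | 56339
Atwood  | NULL 
Tolkien | NULL 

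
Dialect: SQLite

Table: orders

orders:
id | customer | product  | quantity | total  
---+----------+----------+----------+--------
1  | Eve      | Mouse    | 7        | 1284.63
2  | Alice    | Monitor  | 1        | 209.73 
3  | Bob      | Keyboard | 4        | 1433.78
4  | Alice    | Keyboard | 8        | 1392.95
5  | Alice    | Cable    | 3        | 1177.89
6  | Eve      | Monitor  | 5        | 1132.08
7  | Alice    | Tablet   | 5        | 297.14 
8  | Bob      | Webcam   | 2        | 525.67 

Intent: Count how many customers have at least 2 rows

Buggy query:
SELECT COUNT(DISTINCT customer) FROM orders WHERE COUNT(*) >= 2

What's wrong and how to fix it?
Bug: COUNT(*) cannot appear in WHERE; the per-group count doesn't exist yet

Fix: Group first with HAVING COUNT(*) >= 2, then COUNT the resulting groups

Corrected query:
SELECT COUNT(*) FROM (SELECT customer FROM orders GROUP BY customer HAVING COUNT(*) >= 2)

Result:
COUNT(*)
--------
3       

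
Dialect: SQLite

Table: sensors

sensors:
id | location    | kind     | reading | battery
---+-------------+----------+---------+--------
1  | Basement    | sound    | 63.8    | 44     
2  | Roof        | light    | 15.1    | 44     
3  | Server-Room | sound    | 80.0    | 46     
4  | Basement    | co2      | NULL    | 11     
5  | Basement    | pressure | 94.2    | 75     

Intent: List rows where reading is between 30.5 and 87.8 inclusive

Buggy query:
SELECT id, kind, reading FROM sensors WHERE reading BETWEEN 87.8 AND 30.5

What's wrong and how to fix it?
Bug: The bounds are reversed; BETWEEN a AND b requires a <= b to match anything

Fix: Swap the bounds so the smaller value comes first

Corrected query:
SELECT id, kind, reading FROM sensors WHERE reading BETWEEN 30.5 AND 87.8

Result:
id | kind  | reading
---+-------+--------
1  | sound | 63.8   
3  | sound | 80     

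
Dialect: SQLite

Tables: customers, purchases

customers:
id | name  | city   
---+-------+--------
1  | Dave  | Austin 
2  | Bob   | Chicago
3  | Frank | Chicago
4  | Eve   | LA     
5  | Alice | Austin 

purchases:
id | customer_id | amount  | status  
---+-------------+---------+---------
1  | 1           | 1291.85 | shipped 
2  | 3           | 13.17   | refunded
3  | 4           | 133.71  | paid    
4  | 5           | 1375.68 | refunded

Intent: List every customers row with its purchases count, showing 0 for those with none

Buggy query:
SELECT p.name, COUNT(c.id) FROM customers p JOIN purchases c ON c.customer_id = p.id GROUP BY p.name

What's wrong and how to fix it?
Bug: INNER JOIN drops customers rows that have no matching purchases rows

Fix: Switch to LEFT JOIN to retain unmatched parent rows

Corrected query:
SELECT p.name, COUNT(c.id) FROM customers p LEFT JOIN purchases c ON c.customer_id = p.id GROUP BY p.name

Result:
name  | COUNT(c.id)
------+------------
Alice | 1          
Bob   | 0          
Dave  | 1          
Eve   | 1          
Frank | 1          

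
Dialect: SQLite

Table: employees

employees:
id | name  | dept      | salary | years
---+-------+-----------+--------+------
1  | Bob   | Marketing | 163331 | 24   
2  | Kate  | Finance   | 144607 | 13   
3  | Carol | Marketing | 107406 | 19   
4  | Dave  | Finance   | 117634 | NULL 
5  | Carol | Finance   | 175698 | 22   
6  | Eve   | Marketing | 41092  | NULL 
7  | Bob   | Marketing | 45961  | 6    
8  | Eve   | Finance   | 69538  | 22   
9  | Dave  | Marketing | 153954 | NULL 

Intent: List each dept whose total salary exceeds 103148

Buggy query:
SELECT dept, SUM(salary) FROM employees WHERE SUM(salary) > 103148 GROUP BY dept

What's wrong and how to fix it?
Bug: Aggregate functions cannot appear in a WHERE clause

Fix: Move the aggregate condition to a HAVING clause

Corrected query:
SELECT dept, SUM(salary) FROM employees GROUP BY dept HAVING SUM(salary) > 103148

Result:
dept      | SUM(salary)
----------+------------
Finance   | 507477     
Marketing | 511744     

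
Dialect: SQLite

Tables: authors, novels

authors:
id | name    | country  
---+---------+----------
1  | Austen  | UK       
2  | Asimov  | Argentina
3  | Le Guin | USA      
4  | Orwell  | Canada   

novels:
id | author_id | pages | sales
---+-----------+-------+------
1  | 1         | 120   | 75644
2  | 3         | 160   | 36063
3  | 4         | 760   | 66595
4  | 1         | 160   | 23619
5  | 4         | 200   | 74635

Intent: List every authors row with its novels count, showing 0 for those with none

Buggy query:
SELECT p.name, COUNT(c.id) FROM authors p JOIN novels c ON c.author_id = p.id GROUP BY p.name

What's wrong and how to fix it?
Bug: An inner join excludes parents with zero children

Fix: Switch to LEFT JOIN to retain unmatched parent rows

Corrected query:
SELECT p.name, COUNT(c.id) FROM authors p LEFT JOIN novels c ON c.author_id = p.id GROUP BY p.name

Result:
name    | COUNT(c.id)
--------+------------
Asimov  | 0          
Austen  | 2          
Le Guin | 1          
Orwell  | 2          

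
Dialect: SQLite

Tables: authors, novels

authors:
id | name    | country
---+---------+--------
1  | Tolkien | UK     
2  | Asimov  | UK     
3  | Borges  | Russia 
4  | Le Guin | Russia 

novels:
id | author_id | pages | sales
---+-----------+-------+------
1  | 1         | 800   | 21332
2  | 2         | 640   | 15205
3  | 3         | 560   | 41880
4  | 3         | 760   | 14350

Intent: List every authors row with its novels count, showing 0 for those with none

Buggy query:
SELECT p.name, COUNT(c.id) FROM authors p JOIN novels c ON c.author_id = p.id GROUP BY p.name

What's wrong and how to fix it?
Bug: INNER JOIN drops authors rows that have no matching novels rows

Fix: Switch to LEFT JOIN to retain unmatched parent rows

Corrected query:
SELECT p.name, COUNT(c.id) FROM authors p LEFT JOIN novels c ON c.author_id = p.id GROUP BY p.name

Result:
name    | COUNT(c.id)
--------+------------
Asimov  | 1          
Borges  | 2          
Le Guin | 0          
Tolkien | 1          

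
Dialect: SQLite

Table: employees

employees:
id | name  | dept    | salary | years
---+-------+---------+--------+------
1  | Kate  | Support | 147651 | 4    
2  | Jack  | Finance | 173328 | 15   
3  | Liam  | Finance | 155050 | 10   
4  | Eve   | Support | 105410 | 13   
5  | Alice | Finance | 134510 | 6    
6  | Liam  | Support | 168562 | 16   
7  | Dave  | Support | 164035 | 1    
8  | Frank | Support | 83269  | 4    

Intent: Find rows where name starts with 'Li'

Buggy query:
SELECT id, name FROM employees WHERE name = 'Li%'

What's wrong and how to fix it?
Bug: '=' compares the literal string including the % character; pattern matching needs LIKE

Fix: Replace '=' with LIKE so 'Li%' is treated as a pattern

Corrected query:
SELECT id, name FROM employees WHERE name LIKE 'Li%'

Result:
id | name
---+-----
3  | Liam
6  | Liam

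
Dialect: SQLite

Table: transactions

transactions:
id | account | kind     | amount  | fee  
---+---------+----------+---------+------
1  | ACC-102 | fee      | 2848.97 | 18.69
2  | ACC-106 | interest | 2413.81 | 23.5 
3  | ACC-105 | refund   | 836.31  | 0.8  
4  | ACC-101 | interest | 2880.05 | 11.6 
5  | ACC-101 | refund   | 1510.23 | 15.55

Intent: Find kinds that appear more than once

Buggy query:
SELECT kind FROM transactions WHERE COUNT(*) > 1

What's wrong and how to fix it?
Bug: COUNT(*) is an aggregate and cannot be used in WHERE

Fix: Group first, then use HAVING for the count condition

Corrected query:
SELECT kind FROM transactions GROUP BY kind HAVING COUNT(*) > 1

Result:
kind    
--------
interest
refund  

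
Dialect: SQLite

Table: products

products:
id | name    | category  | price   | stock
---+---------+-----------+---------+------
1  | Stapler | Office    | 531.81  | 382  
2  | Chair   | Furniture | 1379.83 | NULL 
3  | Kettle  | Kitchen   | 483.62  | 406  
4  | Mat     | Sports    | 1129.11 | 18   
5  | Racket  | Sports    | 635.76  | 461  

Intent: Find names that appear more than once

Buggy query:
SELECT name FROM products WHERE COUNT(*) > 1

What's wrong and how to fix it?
Bug: WHERE can't reference COUNT(*); aggregates are computed after WHERE

Fix: Group first, then use HAVING for the count condition

Corrected query:
SELECT name FROM products GROUP BY name HAVING COUNT(*) > 1

Result:
(no rows)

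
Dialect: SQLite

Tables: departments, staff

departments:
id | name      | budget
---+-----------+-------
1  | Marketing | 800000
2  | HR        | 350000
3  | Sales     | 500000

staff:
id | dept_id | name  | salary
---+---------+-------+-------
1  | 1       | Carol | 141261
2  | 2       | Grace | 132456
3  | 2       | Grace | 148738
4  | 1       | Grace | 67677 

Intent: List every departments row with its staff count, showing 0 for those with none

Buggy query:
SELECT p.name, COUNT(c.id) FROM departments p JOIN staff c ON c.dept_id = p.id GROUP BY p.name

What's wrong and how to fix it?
Bug: INNER JOIN drops departments rows that have no matching staff rows

Fix: Switch to LEFT JOIN to retain unmatched parent rows

Corrected query:
SELECT p.name, COUNT(c.id) FROM departments p LEFT JOIN staff c ON c.dept_id = p.id GROUP BY p.name

Result:
name      | COUNT(c.id)
----------+------------
HR        | 2          
Marketing | 2          
Sales     | 0          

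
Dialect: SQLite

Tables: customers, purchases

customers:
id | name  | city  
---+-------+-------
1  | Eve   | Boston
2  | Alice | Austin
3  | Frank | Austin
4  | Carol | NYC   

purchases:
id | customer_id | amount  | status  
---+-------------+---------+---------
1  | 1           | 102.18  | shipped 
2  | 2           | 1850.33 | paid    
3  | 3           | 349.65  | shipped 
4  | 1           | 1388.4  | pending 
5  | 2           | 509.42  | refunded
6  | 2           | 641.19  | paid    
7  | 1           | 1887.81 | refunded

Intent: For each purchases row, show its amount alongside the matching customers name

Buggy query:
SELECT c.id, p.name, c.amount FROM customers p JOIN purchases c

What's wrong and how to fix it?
Bug: Missing join condition: each purchases row is matched to all customers rows instead of just its own

Fix: Add ON c.customer_id = p.id to the JOIN

Corrected query:
SELECT c.id, p.name, c.amount FROM customers p JOIN purchases c ON c.customer_id = p.id

Result:
id | name  | amount 
---+-------+--------
1  | Eve   | 102.18 
2  | Alice | 1850.33
3  | Frank | 349.65 
4  | Eve   | 1388.4 
5  | Alice | 509.42 
6  | Alice | 641.19 
7  | Eve   | 1887.81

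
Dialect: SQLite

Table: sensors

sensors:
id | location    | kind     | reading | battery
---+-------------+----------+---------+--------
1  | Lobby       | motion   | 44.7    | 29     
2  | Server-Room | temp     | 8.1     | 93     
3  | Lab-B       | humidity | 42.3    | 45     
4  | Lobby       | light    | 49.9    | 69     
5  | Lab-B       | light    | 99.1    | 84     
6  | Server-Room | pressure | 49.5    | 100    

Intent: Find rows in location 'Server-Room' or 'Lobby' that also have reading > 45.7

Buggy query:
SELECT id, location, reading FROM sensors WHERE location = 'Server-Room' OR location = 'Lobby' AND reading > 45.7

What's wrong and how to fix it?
Bug: Without parentheses, AND is evaluated before OR, so the reading filter only applies to the 'Lobby' branch

Fix: Add parentheses around the OR so the AND applies to both alternatives

Corrected query:
SELECT id, location, reading FROM sensors WHERE (location = 'Server-Room' OR location = 'Lobby') AND reading > 45.7

Result:
id | location    | reading
---+-------------+--------
4  | Lobby       | 49.9   
6  | Server-Room | 49.5   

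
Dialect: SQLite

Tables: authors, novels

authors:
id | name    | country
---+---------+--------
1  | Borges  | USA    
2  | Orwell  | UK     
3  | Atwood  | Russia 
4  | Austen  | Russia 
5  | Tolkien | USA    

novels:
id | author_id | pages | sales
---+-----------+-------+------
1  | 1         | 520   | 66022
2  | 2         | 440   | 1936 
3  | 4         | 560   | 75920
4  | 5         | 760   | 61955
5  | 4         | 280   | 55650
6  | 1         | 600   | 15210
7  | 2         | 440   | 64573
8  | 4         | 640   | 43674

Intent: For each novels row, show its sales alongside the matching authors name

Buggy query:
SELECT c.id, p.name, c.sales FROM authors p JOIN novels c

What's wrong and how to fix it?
Bug: JOIN with no ON clause produces a cartesian product; every novels row pairs with every authors row

Fix: Add ON c.author_id = p.id to the JOIN

Corrected query:
SELECT c.id, p.name, c.sales FROM authors p JOIN novels c ON c.author_id = p.id

Result:
id | name    | sales
---+---------+------
1  | Borges  | 66022
2  | Orwell  | 1936 
3  | Austen  | 75920
4  | Tolkien | 61955
5  | Austen  | 55650
6  | Borges  | 15210
7  | Orwell  | 64573
8  | Austen  | 43674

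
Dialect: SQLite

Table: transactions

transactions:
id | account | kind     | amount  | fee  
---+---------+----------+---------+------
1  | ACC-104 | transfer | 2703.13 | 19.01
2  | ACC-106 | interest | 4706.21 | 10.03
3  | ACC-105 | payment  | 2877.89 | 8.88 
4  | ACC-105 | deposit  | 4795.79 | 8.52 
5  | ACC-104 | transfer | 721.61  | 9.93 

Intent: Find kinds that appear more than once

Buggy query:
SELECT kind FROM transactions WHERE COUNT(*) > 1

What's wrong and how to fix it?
Bug: WHERE can't reference COUNT(*); aggregates are computed after WHERE

Fix: GROUP BY kind, then filter groups with HAVING COUNT(*) > 1

Corrected query:
SELECT kind FROM transactions GROUP BY kind HAVING COUNT(*) > 1

Result:
kind    
--------
transfer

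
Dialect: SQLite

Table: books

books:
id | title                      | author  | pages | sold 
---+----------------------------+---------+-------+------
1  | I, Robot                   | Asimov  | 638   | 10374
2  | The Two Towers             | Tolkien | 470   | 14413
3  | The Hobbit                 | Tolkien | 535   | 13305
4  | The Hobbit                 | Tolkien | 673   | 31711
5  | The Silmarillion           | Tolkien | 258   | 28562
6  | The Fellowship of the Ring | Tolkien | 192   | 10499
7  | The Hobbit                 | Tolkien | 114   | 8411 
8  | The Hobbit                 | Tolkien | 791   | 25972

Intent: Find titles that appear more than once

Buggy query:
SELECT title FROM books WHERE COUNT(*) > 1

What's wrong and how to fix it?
Bug: WHERE can't reference COUNT(*); aggregates are computed after WHERE

Fix: Group first, then use HAVING for the count condition

Corrected query:
SELECT title FROM books GROUP BY title HAVING COUNT(*) > 1

Result:
title     
----------
The Hobbit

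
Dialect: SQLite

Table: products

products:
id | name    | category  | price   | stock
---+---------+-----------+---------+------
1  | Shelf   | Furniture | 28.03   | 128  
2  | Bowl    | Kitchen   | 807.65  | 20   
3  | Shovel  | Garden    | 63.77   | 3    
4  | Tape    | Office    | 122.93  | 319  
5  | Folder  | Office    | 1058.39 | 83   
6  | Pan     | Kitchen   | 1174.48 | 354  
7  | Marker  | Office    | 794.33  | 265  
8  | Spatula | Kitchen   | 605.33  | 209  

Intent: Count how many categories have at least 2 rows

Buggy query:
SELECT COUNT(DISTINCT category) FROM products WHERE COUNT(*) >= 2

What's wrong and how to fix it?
Bug: COUNT(*) cannot appear in WHERE; the per-group count doesn't exist yet

Fix: Use a subquery that GROUPs and filters with HAVING, then count its rows

Corrected query:
SELECT COUNT(*) FROM (SELECT category FROM products GROUP BY category HAVING COUNT(*) >= 2)

Result:
COUNT(*)
--------
2       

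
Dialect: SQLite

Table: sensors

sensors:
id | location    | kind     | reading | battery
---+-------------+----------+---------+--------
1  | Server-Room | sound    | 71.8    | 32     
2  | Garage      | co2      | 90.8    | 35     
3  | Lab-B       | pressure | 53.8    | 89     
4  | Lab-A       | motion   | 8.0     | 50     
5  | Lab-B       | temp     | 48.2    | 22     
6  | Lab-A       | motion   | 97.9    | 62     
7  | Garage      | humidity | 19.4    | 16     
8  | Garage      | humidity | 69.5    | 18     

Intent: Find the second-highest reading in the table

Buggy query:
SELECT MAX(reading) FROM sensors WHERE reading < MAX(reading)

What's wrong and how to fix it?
Bug: MAX(reading) on the right of the comparison is an aggregate-in-WHERE error

Fix: Compute the overall MAX in a subquery, then take MAX of rows below it

Corrected query:
SELECT MAX(reading) FROM sensors WHERE reading < (SELECT MAX(reading) FROM sensors)

Result:
MAX(reading)
------------
90.8        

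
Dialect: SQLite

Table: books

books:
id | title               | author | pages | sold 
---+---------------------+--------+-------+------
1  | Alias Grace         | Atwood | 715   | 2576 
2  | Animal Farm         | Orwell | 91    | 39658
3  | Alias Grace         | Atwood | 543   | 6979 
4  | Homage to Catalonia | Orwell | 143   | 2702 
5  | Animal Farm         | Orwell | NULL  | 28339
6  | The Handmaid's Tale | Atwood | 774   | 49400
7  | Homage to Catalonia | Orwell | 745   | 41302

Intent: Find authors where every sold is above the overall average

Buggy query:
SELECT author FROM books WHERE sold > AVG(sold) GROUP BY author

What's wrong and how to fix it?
Bug: AVG() is an aggregate; it can't sit directly in WHERE

Fix: Use a subquery for AVG and a HAVING MIN(...) filter so the condition holds for every row in the group

Corrected query:
SELECT author FROM books GROUP BY author HAVING MIN(sold) > (SELECT AVG(sold) FROM books)

Result:
(no rows)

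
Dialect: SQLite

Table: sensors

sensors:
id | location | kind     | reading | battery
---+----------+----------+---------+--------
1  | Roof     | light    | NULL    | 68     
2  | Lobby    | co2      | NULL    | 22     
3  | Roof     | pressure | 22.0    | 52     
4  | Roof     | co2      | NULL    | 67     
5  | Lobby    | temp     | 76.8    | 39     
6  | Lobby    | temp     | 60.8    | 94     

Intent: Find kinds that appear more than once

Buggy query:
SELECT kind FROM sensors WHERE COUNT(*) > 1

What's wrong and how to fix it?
Bug: COUNT(*) is an aggregate and cannot be used in WHERE

Fix: GROUP BY kind, then filter groups with HAVING COUNT(*) > 1

Corrected query:
SELECT kind FROM sensors GROUP BY kind HAVING COUNT(*) > 1

Result:
kind
----
co2 
temp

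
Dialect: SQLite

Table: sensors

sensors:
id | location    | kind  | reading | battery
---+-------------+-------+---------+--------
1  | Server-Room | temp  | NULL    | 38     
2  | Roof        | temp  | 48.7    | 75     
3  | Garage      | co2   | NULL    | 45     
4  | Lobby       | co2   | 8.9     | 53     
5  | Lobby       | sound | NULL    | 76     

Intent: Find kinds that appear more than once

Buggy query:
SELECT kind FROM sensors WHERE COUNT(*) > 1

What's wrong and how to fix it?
Bug: WHERE can't reference COUNT(*); aggregates are computed after WHERE

Fix: Group first, then use HAVING for the count condition

Corrected query:
SELECT kind FROM sensors GROUP BY kind HAVING COUNT(*) > 1

Result:
kind
----
co2 
temp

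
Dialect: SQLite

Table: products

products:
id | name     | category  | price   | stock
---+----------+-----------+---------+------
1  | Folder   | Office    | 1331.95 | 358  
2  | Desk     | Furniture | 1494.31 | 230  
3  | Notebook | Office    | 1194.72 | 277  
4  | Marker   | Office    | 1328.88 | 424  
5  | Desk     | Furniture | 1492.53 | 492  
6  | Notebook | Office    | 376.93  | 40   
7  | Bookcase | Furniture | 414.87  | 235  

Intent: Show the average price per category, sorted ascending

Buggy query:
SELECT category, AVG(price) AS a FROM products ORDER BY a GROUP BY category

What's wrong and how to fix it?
Bug: ORDER BY appears before GROUP BY; SQL clause order requires GROUP BY first

Fix: Reorder: SELECT … FROM … GROUP BY … ORDER BY …

Corrected query:
SELECT category, AVG(price) AS a FROM products GROUP BY category ORDER BY a

Result:
category  | a          
----------+------------
Office    | 1058.12    
Furniture | 1133.903333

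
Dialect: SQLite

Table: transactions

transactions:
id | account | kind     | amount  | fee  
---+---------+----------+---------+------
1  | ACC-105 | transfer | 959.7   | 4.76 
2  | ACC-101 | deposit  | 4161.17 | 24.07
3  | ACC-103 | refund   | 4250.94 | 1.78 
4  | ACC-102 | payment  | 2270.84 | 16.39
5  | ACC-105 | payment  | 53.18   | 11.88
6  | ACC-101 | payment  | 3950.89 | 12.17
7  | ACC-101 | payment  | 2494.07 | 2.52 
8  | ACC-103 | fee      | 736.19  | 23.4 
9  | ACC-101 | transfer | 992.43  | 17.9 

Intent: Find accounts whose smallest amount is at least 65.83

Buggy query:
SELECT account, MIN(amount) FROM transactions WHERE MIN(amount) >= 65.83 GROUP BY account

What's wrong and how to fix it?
Bug: Aggregates like MIN are computed per group after WHERE runs

Fix: Use HAVING for the per-group MIN condition

Corrected query:
SELECT account, MIN(amount) FROM transactions GROUP BY account HAVING MIN(amount) >= 65.83

Result:
account | MIN(amount)
--------+------------
ACC-101 | 992.43     
ACC-102 | 2270.84    
ACC-103 | 736.19     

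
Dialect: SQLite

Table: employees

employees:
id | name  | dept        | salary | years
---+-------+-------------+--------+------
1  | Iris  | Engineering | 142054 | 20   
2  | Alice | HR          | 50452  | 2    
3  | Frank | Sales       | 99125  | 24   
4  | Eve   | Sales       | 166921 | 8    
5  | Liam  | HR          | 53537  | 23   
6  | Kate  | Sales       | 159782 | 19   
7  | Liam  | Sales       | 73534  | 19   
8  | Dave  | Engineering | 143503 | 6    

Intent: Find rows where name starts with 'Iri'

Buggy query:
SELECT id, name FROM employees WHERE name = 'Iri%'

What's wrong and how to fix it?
Bug: '=' compares the literal string including the % character; pattern matching needs LIKE

Fix: Replace '=' with LIKE so 'Iri%' is treated as a pattern

Corrected query:
SELECT id, name FROM employees WHERE name LIKE 'Iri%'

Result:
id | name
---+-----
1  | Iris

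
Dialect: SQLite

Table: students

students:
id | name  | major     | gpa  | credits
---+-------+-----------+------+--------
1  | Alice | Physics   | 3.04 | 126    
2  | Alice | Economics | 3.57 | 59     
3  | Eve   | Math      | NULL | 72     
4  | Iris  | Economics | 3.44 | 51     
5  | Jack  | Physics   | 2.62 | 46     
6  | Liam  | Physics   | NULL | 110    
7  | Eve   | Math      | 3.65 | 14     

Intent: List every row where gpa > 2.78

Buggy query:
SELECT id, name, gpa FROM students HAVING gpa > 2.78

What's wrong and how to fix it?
Bug: This is a non-aggregate query (no GROUP BY, no aggregates), so in SQLite the HAVING clause is invalid here; a row-level condition belongs in WHERE

Fix: Replace HAVING with WHERE since the condition applies to individual rows

Corrected query:
SELECT id, name, gpa FROM students WHERE gpa > 2.78

Result:
id | name  | gpa 
---+-------+-----
1  | Alice | 3.04
2  | Alice | 3.57
4  | Iris  | 3.44
7  | Eve   | 3.65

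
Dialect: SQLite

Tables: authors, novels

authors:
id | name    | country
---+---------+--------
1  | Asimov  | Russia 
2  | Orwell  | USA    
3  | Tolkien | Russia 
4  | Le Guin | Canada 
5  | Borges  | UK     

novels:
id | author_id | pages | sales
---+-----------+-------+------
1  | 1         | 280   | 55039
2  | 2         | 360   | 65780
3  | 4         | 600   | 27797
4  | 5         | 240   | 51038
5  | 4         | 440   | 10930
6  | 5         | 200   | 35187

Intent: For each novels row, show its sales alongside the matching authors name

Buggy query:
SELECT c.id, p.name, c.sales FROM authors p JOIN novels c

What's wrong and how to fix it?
Bug: JOIN with no ON clause produces a cartesian product; every novels row pairs with every authors row

Fix: Add ON c.author_id = p.id to the JOIN

Corrected query:
SELECT c.id, p.name, c.sales FROM authors p JOIN novels c ON c.author_id = p.id

Result:
id | name    | sales
---+---------+------
1  | Asimov  | 55039
2  | Orwell  | 65780
3  | Le Guin | 27797
4  | Borges  | 51038
5  | Le Guin | 10930
6  | Borges  | 35187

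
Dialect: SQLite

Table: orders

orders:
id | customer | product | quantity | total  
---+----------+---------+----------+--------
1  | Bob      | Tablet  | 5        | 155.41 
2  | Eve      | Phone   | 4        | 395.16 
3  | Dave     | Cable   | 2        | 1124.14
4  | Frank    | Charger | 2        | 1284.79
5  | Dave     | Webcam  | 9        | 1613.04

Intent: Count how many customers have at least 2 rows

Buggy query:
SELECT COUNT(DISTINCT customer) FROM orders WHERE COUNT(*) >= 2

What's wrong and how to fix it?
Bug: WHERE filters individual rows, not groups, so a group-level COUNT is invalid there

Fix: Group first with HAVING COUNT(*) >= 2, then COUNT the resulting groups

Corrected query:
SELECT COUNT(*) FROM (SELECT customer FROM orders GROUP BY customer HAVING COUNT(*) >= 2)

Result:
COUNT(*)
--------
1       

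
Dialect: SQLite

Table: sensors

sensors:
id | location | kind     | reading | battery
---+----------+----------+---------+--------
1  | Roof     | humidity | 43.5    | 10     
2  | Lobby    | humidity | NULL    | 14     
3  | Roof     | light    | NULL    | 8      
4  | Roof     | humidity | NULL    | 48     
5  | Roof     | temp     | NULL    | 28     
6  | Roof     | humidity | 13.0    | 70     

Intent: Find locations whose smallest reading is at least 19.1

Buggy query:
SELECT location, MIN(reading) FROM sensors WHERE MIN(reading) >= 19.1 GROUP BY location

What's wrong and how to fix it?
Bug: Aggregates like MIN are computed per group after WHERE runs

Fix: Use HAVING for the per-group MIN condition

Corrected query:
SELECT location, MIN(reading) FROM sensors GROUP BY location HAVING MIN(reading) >= 19.1

Result:
(no rows)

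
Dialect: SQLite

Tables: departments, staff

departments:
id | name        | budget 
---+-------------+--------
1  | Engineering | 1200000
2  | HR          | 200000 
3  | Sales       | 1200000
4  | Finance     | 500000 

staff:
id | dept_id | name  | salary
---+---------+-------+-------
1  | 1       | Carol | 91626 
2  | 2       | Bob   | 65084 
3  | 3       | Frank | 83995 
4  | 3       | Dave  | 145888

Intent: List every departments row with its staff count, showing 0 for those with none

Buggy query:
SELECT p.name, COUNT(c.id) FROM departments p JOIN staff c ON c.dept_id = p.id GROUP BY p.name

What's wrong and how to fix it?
Bug: INNER JOIN drops departments rows that have no matching staff rows

Fix: Switch to LEFT JOIN to retain unmatched parent rows

Corrected query:
SELECT p.name, COUNT(c.id) FROM departments p LEFT JOIN staff c ON c.dept_id = p.id GROUP BY p.name

Result:
name        | COUNT(c.id)
------------+------------
Engineering | 1          
Finance     | 0          
HR          | 1          
Sales       | 2          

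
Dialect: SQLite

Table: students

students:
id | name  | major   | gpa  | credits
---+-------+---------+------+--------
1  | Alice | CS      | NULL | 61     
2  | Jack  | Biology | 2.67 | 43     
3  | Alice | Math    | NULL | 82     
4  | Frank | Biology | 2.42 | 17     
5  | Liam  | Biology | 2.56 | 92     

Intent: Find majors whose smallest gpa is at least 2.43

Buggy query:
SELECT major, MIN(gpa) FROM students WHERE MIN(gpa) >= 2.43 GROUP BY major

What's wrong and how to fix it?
Bug: Aggregates like MIN are computed per group after WHERE runs

Fix: Use HAVING for the per-group MIN condition

Corrected query:
SELECT major, MIN(gpa) FROM students GROUP BY major HAVING MIN(gpa) >= 2.43

Result:
(no rows)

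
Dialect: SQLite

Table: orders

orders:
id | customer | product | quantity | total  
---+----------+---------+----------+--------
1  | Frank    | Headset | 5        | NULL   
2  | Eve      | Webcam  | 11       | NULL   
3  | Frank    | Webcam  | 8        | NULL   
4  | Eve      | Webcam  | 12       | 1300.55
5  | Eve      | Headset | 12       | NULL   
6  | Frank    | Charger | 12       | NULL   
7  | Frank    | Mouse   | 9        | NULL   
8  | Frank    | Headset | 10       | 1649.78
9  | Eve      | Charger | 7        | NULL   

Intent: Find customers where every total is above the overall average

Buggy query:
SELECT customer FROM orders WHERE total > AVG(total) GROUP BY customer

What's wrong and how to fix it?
Bug: WHERE evaluates per row before aggregation, so AVG() is unavailable

Fix: Use a subquery for AVG and a HAVING MIN(...) filter so the condition holds for every row in the group

Corrected query:
SELECT customer FROM orders GROUP BY customer HAVING MIN(total) > (SELECT AVG(total) FROM orders)

Result:
customer
--------
Frank   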